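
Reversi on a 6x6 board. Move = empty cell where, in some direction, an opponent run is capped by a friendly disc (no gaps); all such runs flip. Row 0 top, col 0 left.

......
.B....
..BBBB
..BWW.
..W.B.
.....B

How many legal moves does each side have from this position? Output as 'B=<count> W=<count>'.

-- B to move --
(3,1): no bracket -> illegal
(3,5): flips 2 -> legal
(4,1): no bracket -> illegal
(4,3): flips 2 -> legal
(4,5): flips 1 -> legal
(5,1): flips 2 -> legal
(5,2): flips 1 -> legal
(5,3): no bracket -> illegal
B mobility = 5
-- W to move --
(0,0): flips 2 -> legal
(0,1): no bracket -> illegal
(0,2): no bracket -> illegal
(1,0): no bracket -> illegal
(1,2): flips 3 -> legal
(1,3): flips 1 -> legal
(1,4): flips 1 -> legal
(1,5): flips 1 -> legal
(2,0): no bracket -> illegal
(2,1): no bracket -> illegal
(3,1): flips 1 -> legal
(3,5): no bracket -> illegal
(4,1): no bracket -> illegal
(4,3): no bracket -> illegal
(4,5): no bracket -> illegal
(5,3): no bracket -> illegal
(5,4): flips 1 -> legal
W mobility = 7

Answer: B=5 W=7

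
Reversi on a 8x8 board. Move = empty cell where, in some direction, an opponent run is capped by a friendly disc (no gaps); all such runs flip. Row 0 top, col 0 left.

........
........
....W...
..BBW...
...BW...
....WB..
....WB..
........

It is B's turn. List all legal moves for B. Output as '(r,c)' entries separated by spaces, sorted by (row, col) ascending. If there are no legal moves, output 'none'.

Answer: (1,5) (2,5) (3,5) (4,5) (5,3) (6,3) (7,3)

Derivation:
(1,3): no bracket -> illegal
(1,4): no bracket -> illegal
(1,5): flips 1 -> legal
(2,3): no bracket -> illegal
(2,5): flips 1 -> legal
(3,5): flips 1 -> legal
(4,5): flips 1 -> legal
(5,3): flips 1 -> legal
(6,3): flips 1 -> legal
(7,3): flips 1 -> legal
(7,4): no bracket -> illegal
(7,5): no bracket -> illegal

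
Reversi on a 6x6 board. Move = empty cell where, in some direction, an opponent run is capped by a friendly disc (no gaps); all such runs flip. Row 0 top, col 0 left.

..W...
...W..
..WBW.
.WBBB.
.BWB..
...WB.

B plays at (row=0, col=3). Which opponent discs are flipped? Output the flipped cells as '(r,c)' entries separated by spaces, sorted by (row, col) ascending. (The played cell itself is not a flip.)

Answer: (1,3)

Derivation:
Dir NW: edge -> no flip
Dir N: edge -> no flip
Dir NE: edge -> no flip
Dir W: opp run (0,2), next='.' -> no flip
Dir E: first cell '.' (not opp) -> no flip
Dir SW: first cell '.' (not opp) -> no flip
Dir S: opp run (1,3) capped by B -> flip
Dir SE: first cell '.' (not opp) -> no flip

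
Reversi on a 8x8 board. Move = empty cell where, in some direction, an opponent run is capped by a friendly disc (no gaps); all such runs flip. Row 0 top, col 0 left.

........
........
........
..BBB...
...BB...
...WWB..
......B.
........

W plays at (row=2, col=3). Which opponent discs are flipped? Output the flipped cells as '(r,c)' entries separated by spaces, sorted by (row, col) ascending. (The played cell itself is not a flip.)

Answer: (3,3) (4,3)

Derivation:
Dir NW: first cell '.' (not opp) -> no flip
Dir N: first cell '.' (not opp) -> no flip
Dir NE: first cell '.' (not opp) -> no flip
Dir W: first cell '.' (not opp) -> no flip
Dir E: first cell '.' (not opp) -> no flip
Dir SW: opp run (3,2), next='.' -> no flip
Dir S: opp run (3,3) (4,3) capped by W -> flip
Dir SE: opp run (3,4), next='.' -> no flip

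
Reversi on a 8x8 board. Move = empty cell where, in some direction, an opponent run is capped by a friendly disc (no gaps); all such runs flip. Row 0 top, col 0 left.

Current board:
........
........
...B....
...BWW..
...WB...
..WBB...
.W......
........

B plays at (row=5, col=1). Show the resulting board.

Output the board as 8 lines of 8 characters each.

Place B at (5,1); scan 8 dirs for brackets.
Dir NW: first cell '.' (not opp) -> no flip
Dir N: first cell '.' (not opp) -> no flip
Dir NE: first cell '.' (not opp) -> no flip
Dir W: first cell '.' (not opp) -> no flip
Dir E: opp run (5,2) capped by B -> flip
Dir SW: first cell '.' (not opp) -> no flip
Dir S: opp run (6,1), next='.' -> no flip
Dir SE: first cell '.' (not opp) -> no flip
All flips: (5,2)

Answer: ........
........
...B....
...BWW..
...WB...
.BBBB...
.W......
........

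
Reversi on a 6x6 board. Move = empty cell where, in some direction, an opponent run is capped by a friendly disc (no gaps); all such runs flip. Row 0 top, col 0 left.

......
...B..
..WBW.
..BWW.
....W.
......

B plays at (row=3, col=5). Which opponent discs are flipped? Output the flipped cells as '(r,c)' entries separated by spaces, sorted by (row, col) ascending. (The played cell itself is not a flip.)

Answer: (2,4) (3,3) (3,4)

Derivation:
Dir NW: opp run (2,4) capped by B -> flip
Dir N: first cell '.' (not opp) -> no flip
Dir NE: edge -> no flip
Dir W: opp run (3,4) (3,3) capped by B -> flip
Dir E: edge -> no flip
Dir SW: opp run (4,4), next='.' -> no flip
Dir S: first cell '.' (not opp) -> no flip
Dir SE: edge -> no flip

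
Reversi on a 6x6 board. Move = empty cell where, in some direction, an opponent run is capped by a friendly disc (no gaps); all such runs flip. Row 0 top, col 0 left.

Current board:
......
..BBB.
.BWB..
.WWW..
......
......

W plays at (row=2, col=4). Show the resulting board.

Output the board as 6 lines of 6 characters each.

Answer: ......
..BBB.
.BWWW.
.WWW..
......
......

Derivation:
Place W at (2,4); scan 8 dirs for brackets.
Dir NW: opp run (1,3), next='.' -> no flip
Dir N: opp run (1,4), next='.' -> no flip
Dir NE: first cell '.' (not opp) -> no flip
Dir W: opp run (2,3) capped by W -> flip
Dir E: first cell '.' (not opp) -> no flip
Dir SW: first cell 'W' (not opp) -> no flip
Dir S: first cell '.' (not opp) -> no flip
Dir SE: first cell '.' (not opp) -> no flip
All flips: (2,3)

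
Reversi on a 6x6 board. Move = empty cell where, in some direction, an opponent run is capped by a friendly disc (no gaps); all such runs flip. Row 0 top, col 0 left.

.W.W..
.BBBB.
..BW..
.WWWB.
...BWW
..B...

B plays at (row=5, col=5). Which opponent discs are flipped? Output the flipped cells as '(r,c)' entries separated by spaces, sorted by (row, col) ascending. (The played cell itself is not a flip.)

Dir NW: opp run (4,4) (3,3) capped by B -> flip
Dir N: opp run (4,5), next='.' -> no flip
Dir NE: edge -> no flip
Dir W: first cell '.' (not opp) -> no flip
Dir E: edge -> no flip
Dir SW: edge -> no flip
Dir S: edge -> no flip
Dir SE: edge -> no flip

Answer: (3,3) (4,4)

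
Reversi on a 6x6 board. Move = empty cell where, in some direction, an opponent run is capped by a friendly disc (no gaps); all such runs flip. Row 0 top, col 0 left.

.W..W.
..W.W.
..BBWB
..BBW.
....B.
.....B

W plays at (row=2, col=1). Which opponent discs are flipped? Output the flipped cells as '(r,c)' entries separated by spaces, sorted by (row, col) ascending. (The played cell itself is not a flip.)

Dir NW: first cell '.' (not opp) -> no flip
Dir N: first cell '.' (not opp) -> no flip
Dir NE: first cell 'W' (not opp) -> no flip
Dir W: first cell '.' (not opp) -> no flip
Dir E: opp run (2,2) (2,3) capped by W -> flip
Dir SW: first cell '.' (not opp) -> no flip
Dir S: first cell '.' (not opp) -> no flip
Dir SE: opp run (3,2), next='.' -> no flip

Answer: (2,2) (2,3)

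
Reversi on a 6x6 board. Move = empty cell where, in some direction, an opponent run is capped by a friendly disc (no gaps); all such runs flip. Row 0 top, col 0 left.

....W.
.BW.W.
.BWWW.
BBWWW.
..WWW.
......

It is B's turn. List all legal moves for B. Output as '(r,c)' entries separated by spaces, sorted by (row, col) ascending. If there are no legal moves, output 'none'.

Answer: (0,3) (1,3) (2,5) (3,5) (5,3) (5,4) (5,5)

Derivation:
(0,1): no bracket -> illegal
(0,2): no bracket -> illegal
(0,3): flips 1 -> legal
(0,5): no bracket -> illegal
(1,3): flips 2 -> legal
(1,5): no bracket -> illegal
(2,5): flips 3 -> legal
(3,5): flips 3 -> legal
(4,1): no bracket -> illegal
(4,5): no bracket -> illegal
(5,1): no bracket -> illegal
(5,2): no bracket -> illegal
(5,3): flips 1 -> legal
(5,4): flips 2 -> legal
(5,5): flips 3 -> legal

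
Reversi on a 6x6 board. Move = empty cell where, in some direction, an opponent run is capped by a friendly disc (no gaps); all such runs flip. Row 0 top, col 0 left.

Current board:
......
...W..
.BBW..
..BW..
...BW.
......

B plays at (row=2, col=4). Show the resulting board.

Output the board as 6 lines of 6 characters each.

Place B at (2,4); scan 8 dirs for brackets.
Dir NW: opp run (1,3), next='.' -> no flip
Dir N: first cell '.' (not opp) -> no flip
Dir NE: first cell '.' (not opp) -> no flip
Dir W: opp run (2,3) capped by B -> flip
Dir E: first cell '.' (not opp) -> no flip
Dir SW: opp run (3,3), next='.' -> no flip
Dir S: first cell '.' (not opp) -> no flip
Dir SE: first cell '.' (not opp) -> no flip
All flips: (2,3)

Answer: ......
...W..
.BBBB.
..BW..
...BW.
......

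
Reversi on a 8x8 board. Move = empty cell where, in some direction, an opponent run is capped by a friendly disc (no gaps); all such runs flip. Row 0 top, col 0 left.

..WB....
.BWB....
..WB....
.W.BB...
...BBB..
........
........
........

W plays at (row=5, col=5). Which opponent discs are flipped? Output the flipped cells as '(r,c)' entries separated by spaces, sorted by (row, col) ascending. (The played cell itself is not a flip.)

Dir NW: opp run (4,4) (3,3) capped by W -> flip
Dir N: opp run (4,5), next='.' -> no flip
Dir NE: first cell '.' (not opp) -> no flip
Dir W: first cell '.' (not opp) -> no flip
Dir E: first cell '.' (not opp) -> no flip
Dir SW: first cell '.' (not opp) -> no flip
Dir S: first cell '.' (not opp) -> no flip
Dir SE: first cell '.' (not opp) -> no flip

Answer: (3,3) (4,4)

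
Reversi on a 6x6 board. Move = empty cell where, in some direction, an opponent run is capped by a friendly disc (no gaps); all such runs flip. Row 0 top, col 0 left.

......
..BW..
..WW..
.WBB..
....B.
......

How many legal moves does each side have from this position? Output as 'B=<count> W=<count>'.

Answer: B=5 W=8

Derivation:
-- B to move --
(0,2): no bracket -> illegal
(0,3): flips 2 -> legal
(0,4): no bracket -> illegal
(1,1): flips 1 -> legal
(1,4): flips 2 -> legal
(2,0): no bracket -> illegal
(2,1): no bracket -> illegal
(2,4): no bracket -> illegal
(3,0): flips 1 -> legal
(3,4): flips 1 -> legal
(4,0): no bracket -> illegal
(4,1): no bracket -> illegal
(4,2): no bracket -> illegal
B mobility = 5
-- W to move --
(0,1): flips 1 -> legal
(0,2): flips 1 -> legal
(0,3): no bracket -> illegal
(1,1): flips 1 -> legal
(2,1): no bracket -> illegal
(2,4): no bracket -> illegal
(3,4): flips 2 -> legal
(3,5): no bracket -> illegal
(4,1): flips 1 -> legal
(4,2): flips 1 -> legal
(4,3): flips 1 -> legal
(4,5): no bracket -> illegal
(5,3): no bracket -> illegal
(5,4): no bracket -> illegal
(5,5): flips 2 -> legal
W mobility = 8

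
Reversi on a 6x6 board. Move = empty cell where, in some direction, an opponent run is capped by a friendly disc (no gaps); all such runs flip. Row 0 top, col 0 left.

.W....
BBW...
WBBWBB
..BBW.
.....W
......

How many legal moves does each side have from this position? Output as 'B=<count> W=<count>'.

-- B to move --
(0,0): no bracket -> illegal
(0,2): flips 1 -> legal
(0,3): flips 1 -> legal
(1,3): flips 2 -> legal
(1,4): flips 1 -> legal
(3,0): flips 1 -> legal
(3,1): no bracket -> illegal
(3,5): flips 1 -> legal
(4,3): flips 1 -> legal
(4,4): flips 1 -> legal
(5,4): no bracket -> illegal
(5,5): no bracket -> illegal
B mobility = 8
-- W to move --
(0,0): flips 1 -> legal
(0,2): flips 1 -> legal
(1,3): no bracket -> illegal
(1,4): flips 1 -> legal
(1,5): no bracket -> illegal
(3,0): flips 1 -> legal
(3,1): flips 4 -> legal
(3,5): no bracket -> illegal
(4,1): flips 1 -> legal
(4,2): flips 2 -> legal
(4,3): flips 1 -> legal
(4,4): no bracket -> illegal
W mobility = 8

Answer: B=8 W=8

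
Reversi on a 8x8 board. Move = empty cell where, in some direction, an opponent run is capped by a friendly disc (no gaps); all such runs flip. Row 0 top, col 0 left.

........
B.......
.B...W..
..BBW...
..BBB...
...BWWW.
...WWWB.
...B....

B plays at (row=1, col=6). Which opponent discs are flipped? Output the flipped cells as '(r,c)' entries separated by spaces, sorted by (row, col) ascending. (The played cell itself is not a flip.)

Dir NW: first cell '.' (not opp) -> no flip
Dir N: first cell '.' (not opp) -> no flip
Dir NE: first cell '.' (not opp) -> no flip
Dir W: first cell '.' (not opp) -> no flip
Dir E: first cell '.' (not opp) -> no flip
Dir SW: opp run (2,5) (3,4) capped by B -> flip
Dir S: first cell '.' (not opp) -> no flip
Dir SE: first cell '.' (not opp) -> no flip

Answer: (2,5) (3,4)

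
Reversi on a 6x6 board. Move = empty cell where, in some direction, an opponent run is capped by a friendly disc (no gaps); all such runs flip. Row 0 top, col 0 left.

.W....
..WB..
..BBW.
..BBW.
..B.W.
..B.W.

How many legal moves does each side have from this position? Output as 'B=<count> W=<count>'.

Answer: B=7 W=6

Derivation:
-- B to move --
(0,0): no bracket -> illegal
(0,2): flips 1 -> legal
(0,3): no bracket -> illegal
(1,0): no bracket -> illegal
(1,1): flips 1 -> legal
(1,4): no bracket -> illegal
(1,5): flips 1 -> legal
(2,1): no bracket -> illegal
(2,5): flips 1 -> legal
(3,5): flips 2 -> legal
(4,3): no bracket -> illegal
(4,5): flips 1 -> legal
(5,3): no bracket -> illegal
(5,5): flips 1 -> legal
B mobility = 7
-- W to move --
(0,2): flips 1 -> legal
(0,3): no bracket -> illegal
(0,4): no bracket -> illegal
(1,1): flips 2 -> legal
(1,4): flips 1 -> legal
(2,1): flips 2 -> legal
(3,1): flips 2 -> legal
(4,1): no bracket -> illegal
(4,3): no bracket -> illegal
(5,1): flips 2 -> legal
(5,3): no bracket -> illegal
W mobility = 6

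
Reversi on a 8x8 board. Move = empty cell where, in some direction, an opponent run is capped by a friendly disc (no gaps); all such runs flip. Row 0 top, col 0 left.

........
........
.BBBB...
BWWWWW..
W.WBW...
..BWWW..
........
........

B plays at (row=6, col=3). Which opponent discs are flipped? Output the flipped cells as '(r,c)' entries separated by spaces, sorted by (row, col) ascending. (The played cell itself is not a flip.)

Answer: (5,3)

Derivation:
Dir NW: first cell 'B' (not opp) -> no flip
Dir N: opp run (5,3) capped by B -> flip
Dir NE: opp run (5,4), next='.' -> no flip
Dir W: first cell '.' (not opp) -> no flip
Dir E: first cell '.' (not opp) -> no flip
Dir SW: first cell '.' (not opp) -> no flip
Dir S: first cell '.' (not opp) -> no flip
Dir SE: first cell '.' (not opp) -> no flip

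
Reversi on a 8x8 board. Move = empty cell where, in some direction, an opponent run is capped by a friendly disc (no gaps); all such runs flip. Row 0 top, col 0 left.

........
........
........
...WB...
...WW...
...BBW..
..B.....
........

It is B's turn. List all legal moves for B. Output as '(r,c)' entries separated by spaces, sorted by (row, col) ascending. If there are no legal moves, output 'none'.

(2,2): no bracket -> illegal
(2,3): flips 2 -> legal
(2,4): no bracket -> illegal
(3,2): flips 2 -> legal
(3,5): flips 1 -> legal
(4,2): no bracket -> illegal
(4,5): no bracket -> illegal
(4,6): no bracket -> illegal
(5,2): flips 1 -> legal
(5,6): flips 1 -> legal
(6,4): no bracket -> illegal
(6,5): no bracket -> illegal
(6,6): no bracket -> illegal

Answer: (2,3) (3,2) (3,5) (5,2) (5,6)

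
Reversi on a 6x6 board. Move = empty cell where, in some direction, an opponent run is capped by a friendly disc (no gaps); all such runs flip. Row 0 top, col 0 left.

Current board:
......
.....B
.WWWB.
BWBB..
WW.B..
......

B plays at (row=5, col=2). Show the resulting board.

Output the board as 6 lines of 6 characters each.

Place B at (5,2); scan 8 dirs for brackets.
Dir NW: opp run (4,1) capped by B -> flip
Dir N: first cell '.' (not opp) -> no flip
Dir NE: first cell 'B' (not opp) -> no flip
Dir W: first cell '.' (not opp) -> no flip
Dir E: first cell '.' (not opp) -> no flip
Dir SW: edge -> no flip
Dir S: edge -> no flip
Dir SE: edge -> no flip
All flips: (4,1)

Answer: ......
.....B
.WWWB.
BWBB..
WB.B..
..B...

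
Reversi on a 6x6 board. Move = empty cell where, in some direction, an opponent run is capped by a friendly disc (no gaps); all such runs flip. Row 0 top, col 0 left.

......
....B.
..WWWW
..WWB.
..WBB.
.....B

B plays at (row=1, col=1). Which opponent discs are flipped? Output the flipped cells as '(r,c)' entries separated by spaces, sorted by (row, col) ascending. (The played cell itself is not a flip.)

Dir NW: first cell '.' (not opp) -> no flip
Dir N: first cell '.' (not opp) -> no flip
Dir NE: first cell '.' (not opp) -> no flip
Dir W: first cell '.' (not opp) -> no flip
Dir E: first cell '.' (not opp) -> no flip
Dir SW: first cell '.' (not opp) -> no flip
Dir S: first cell '.' (not opp) -> no flip
Dir SE: opp run (2,2) (3,3) capped by B -> flip

Answer: (2,2) (3,3)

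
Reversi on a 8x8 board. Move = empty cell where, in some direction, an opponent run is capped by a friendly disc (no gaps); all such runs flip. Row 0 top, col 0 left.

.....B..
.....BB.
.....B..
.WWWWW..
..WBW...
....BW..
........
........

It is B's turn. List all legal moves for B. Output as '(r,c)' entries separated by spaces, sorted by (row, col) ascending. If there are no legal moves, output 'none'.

Answer: (2,1) (2,3) (2,4) (4,1) (4,5) (5,6)

Derivation:
(2,0): no bracket -> illegal
(2,1): flips 1 -> legal
(2,2): no bracket -> illegal
(2,3): flips 1 -> legal
(2,4): flips 2 -> legal
(2,6): no bracket -> illegal
(3,0): no bracket -> illegal
(3,6): no bracket -> illegal
(4,0): no bracket -> illegal
(4,1): flips 1 -> legal
(4,5): flips 2 -> legal
(4,6): no bracket -> illegal
(5,1): no bracket -> illegal
(5,2): no bracket -> illegal
(5,3): no bracket -> illegal
(5,6): flips 1 -> legal
(6,4): no bracket -> illegal
(6,5): no bracket -> illegal
(6,6): no bracket -> illegal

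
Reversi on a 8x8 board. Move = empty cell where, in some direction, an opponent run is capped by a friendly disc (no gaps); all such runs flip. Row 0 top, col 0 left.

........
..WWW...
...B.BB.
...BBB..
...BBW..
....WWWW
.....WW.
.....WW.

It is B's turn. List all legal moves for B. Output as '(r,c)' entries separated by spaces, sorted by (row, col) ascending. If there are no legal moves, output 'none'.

(0,1): flips 1 -> legal
(0,2): no bracket -> illegal
(0,3): flips 2 -> legal
(0,4): no bracket -> illegal
(0,5): flips 1 -> legal
(1,1): no bracket -> illegal
(1,5): no bracket -> illegal
(2,1): no bracket -> illegal
(2,2): no bracket -> illegal
(2,4): no bracket -> illegal
(3,6): no bracket -> illegal
(4,6): flips 1 -> legal
(4,7): no bracket -> illegal
(5,3): no bracket -> illegal
(6,3): no bracket -> illegal
(6,4): flips 1 -> legal
(6,7): flips 2 -> legal
(7,4): no bracket -> illegal
(7,7): flips 2 -> legal

Answer: (0,1) (0,3) (0,5) (4,6) (6,4) (6,7) (7,7)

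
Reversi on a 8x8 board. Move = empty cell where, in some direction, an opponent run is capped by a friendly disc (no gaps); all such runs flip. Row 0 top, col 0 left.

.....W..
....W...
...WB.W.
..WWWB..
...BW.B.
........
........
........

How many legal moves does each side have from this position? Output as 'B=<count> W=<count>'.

-- B to move --
(0,3): no bracket -> illegal
(0,4): flips 1 -> legal
(0,6): no bracket -> illegal
(1,2): no bracket -> illegal
(1,3): flips 2 -> legal
(1,5): no bracket -> illegal
(1,6): no bracket -> illegal
(1,7): flips 1 -> legal
(2,1): flips 1 -> legal
(2,2): flips 1 -> legal
(2,5): flips 1 -> legal
(2,7): no bracket -> illegal
(3,1): flips 3 -> legal
(3,6): no bracket -> illegal
(3,7): no bracket -> illegal
(4,1): no bracket -> illegal
(4,2): flips 1 -> legal
(4,5): flips 1 -> legal
(5,3): flips 1 -> legal
(5,4): flips 2 -> legal
(5,5): no bracket -> illegal
B mobility = 11
-- W to move --
(1,3): no bracket -> illegal
(1,5): flips 1 -> legal
(2,5): flips 1 -> legal
(3,6): flips 1 -> legal
(3,7): no bracket -> illegal
(4,2): flips 1 -> legal
(4,5): no bracket -> illegal
(4,7): no bracket -> illegal
(5,2): flips 1 -> legal
(5,3): flips 1 -> legal
(5,4): flips 1 -> legal
(5,5): no bracket -> illegal
(5,6): no bracket -> illegal
(5,7): no bracket -> illegal
W mobility = 7

Answer: B=11 W=7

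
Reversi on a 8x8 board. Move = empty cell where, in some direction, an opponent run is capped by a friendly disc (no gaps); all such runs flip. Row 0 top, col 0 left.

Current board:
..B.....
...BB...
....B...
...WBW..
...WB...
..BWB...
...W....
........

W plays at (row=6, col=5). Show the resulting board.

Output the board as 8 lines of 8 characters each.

Place W at (6,5); scan 8 dirs for brackets.
Dir NW: opp run (5,4) capped by W -> flip
Dir N: first cell '.' (not opp) -> no flip
Dir NE: first cell '.' (not opp) -> no flip
Dir W: first cell '.' (not opp) -> no flip
Dir E: first cell '.' (not opp) -> no flip
Dir SW: first cell '.' (not opp) -> no flip
Dir S: first cell '.' (not opp) -> no flip
Dir SE: first cell '.' (not opp) -> no flip
All flips: (5,4)

Answer: ..B.....
...BB...
....B...
...WBW..
...WB...
..BWW...
...W.W..
........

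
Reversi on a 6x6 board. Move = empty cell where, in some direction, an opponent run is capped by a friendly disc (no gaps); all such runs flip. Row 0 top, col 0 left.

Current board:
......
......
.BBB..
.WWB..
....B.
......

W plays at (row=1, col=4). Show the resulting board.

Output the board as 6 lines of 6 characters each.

Place W at (1,4); scan 8 dirs for brackets.
Dir NW: first cell '.' (not opp) -> no flip
Dir N: first cell '.' (not opp) -> no flip
Dir NE: first cell '.' (not opp) -> no flip
Dir W: first cell '.' (not opp) -> no flip
Dir E: first cell '.' (not opp) -> no flip
Dir SW: opp run (2,3) capped by W -> flip
Dir S: first cell '.' (not opp) -> no flip
Dir SE: first cell '.' (not opp) -> no flip
All flips: (2,3)

Answer: ......
....W.
.BBW..
.WWB..
....B.
......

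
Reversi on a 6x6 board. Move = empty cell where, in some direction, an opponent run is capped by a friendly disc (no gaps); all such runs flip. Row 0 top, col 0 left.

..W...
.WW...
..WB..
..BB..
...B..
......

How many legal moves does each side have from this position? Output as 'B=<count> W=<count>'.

Answer: B=3 W=4

Derivation:
-- B to move --
(0,0): flips 2 -> legal
(0,1): flips 1 -> legal
(0,3): no bracket -> illegal
(1,0): no bracket -> illegal
(1,3): no bracket -> illegal
(2,0): no bracket -> illegal
(2,1): flips 1 -> legal
(3,1): no bracket -> illegal
B mobility = 3
-- W to move --
(1,3): no bracket -> illegal
(1,4): no bracket -> illegal
(2,1): no bracket -> illegal
(2,4): flips 1 -> legal
(3,1): no bracket -> illegal
(3,4): flips 1 -> legal
(4,1): no bracket -> illegal
(4,2): flips 1 -> legal
(4,4): flips 1 -> legal
(5,2): no bracket -> illegal
(5,3): no bracket -> illegal
(5,4): no bracket -> illegal
W mobility = 4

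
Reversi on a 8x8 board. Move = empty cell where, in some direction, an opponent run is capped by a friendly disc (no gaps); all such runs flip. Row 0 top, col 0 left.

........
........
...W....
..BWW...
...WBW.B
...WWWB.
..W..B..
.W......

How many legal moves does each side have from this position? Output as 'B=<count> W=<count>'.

-- B to move --
(1,2): flips 3 -> legal
(1,3): no bracket -> illegal
(1,4): flips 1 -> legal
(2,2): flips 1 -> legal
(2,4): flips 1 -> legal
(2,5): no bracket -> illegal
(3,5): flips 4 -> legal
(3,6): no bracket -> illegal
(4,2): flips 1 -> legal
(4,6): flips 1 -> legal
(5,1): no bracket -> illegal
(5,2): flips 3 -> legal
(6,0): no bracket -> illegal
(6,1): no bracket -> illegal
(6,3): no bracket -> illegal
(6,4): flips 1 -> legal
(6,6): flips 1 -> legal
(7,0): no bracket -> illegal
(7,2): no bracket -> illegal
(7,3): no bracket -> illegal
B mobility = 10
-- W to move --
(2,1): flips 1 -> legal
(2,2): no bracket -> illegal
(3,1): flips 1 -> legal
(3,5): flips 1 -> legal
(3,6): no bracket -> illegal
(3,7): no bracket -> illegal
(4,1): flips 1 -> legal
(4,2): no bracket -> illegal
(4,6): no bracket -> illegal
(5,7): flips 1 -> legal
(6,4): no bracket -> illegal
(6,6): no bracket -> illegal
(6,7): flips 1 -> legal
(7,4): no bracket -> illegal
(7,5): flips 1 -> legal
(7,6): flips 1 -> legal
W mobility = 8

Answer: B=10 W=8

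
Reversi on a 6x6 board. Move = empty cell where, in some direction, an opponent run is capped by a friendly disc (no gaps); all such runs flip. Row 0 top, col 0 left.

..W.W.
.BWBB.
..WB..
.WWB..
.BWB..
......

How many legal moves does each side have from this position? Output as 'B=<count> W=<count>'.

Answer: B=5 W=12

Derivation:
-- B to move --
(0,1): flips 1 -> legal
(0,3): no bracket -> illegal
(0,5): no bracket -> illegal
(1,5): no bracket -> illegal
(2,0): no bracket -> illegal
(2,1): flips 3 -> legal
(3,0): flips 2 -> legal
(4,0): flips 2 -> legal
(5,1): flips 1 -> legal
(5,2): no bracket -> illegal
(5,3): no bracket -> illegal
B mobility = 5
-- W to move --
(0,0): flips 1 -> legal
(0,1): no bracket -> illegal
(0,3): no bracket -> illegal
(0,5): flips 2 -> legal
(1,0): flips 1 -> legal
(1,5): flips 2 -> legal
(2,0): flips 1 -> legal
(2,1): no bracket -> illegal
(2,4): flips 4 -> legal
(2,5): no bracket -> illegal
(3,0): no bracket -> illegal
(3,4): flips 2 -> legal
(4,0): flips 1 -> legal
(4,4): flips 2 -> legal
(5,0): flips 1 -> legal
(5,1): flips 1 -> legal
(5,2): no bracket -> illegal
(5,3): no bracket -> illegal
(5,4): flips 1 -> legal
W mobility = 12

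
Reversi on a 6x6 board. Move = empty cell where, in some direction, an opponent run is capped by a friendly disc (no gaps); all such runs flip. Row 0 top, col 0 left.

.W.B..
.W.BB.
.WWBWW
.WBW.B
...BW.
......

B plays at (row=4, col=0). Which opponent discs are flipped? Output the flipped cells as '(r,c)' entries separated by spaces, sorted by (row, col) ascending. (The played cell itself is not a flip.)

Dir NW: edge -> no flip
Dir N: first cell '.' (not opp) -> no flip
Dir NE: opp run (3,1) (2,2) capped by B -> flip
Dir W: edge -> no flip
Dir E: first cell '.' (not opp) -> no flip
Dir SW: edge -> no flip
Dir S: first cell '.' (not opp) -> no flip
Dir SE: first cell '.' (not opp) -> no flip

Answer: (2,2) (3,1)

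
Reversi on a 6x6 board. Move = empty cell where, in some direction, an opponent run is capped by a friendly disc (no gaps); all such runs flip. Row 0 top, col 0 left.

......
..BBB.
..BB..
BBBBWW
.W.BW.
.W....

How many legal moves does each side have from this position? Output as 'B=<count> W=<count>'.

-- B to move --
(2,4): no bracket -> illegal
(2,5): flips 1 -> legal
(4,0): no bracket -> illegal
(4,2): no bracket -> illegal
(4,5): flips 2 -> legal
(5,0): flips 1 -> legal
(5,2): flips 1 -> legal
(5,3): no bracket -> illegal
(5,4): no bracket -> illegal
(5,5): flips 1 -> legal
B mobility = 5
-- W to move --
(0,1): flips 2 -> legal
(0,2): no bracket -> illegal
(0,3): no bracket -> illegal
(0,4): no bracket -> illegal
(0,5): flips 3 -> legal
(1,1): flips 2 -> legal
(1,5): no bracket -> illegal
(2,0): no bracket -> illegal
(2,1): flips 1 -> legal
(2,4): no bracket -> illegal
(2,5): no bracket -> illegal
(4,0): no bracket -> illegal
(4,2): flips 1 -> legal
(5,2): flips 1 -> legal
(5,3): no bracket -> illegal
(5,4): no bracket -> illegal
W mobility = 6

Answer: B=5 W=6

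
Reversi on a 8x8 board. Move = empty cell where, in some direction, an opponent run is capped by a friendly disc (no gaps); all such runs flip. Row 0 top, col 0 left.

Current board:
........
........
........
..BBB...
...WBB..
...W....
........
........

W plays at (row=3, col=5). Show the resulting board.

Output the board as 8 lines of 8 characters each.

Place W at (3,5); scan 8 dirs for brackets.
Dir NW: first cell '.' (not opp) -> no flip
Dir N: first cell '.' (not opp) -> no flip
Dir NE: first cell '.' (not opp) -> no flip
Dir W: opp run (3,4) (3,3) (3,2), next='.' -> no flip
Dir E: first cell '.' (not opp) -> no flip
Dir SW: opp run (4,4) capped by W -> flip
Dir S: opp run (4,5), next='.' -> no flip
Dir SE: first cell '.' (not opp) -> no flip
All flips: (4,4)

Answer: ........
........
........
..BBBW..
...WWB..
...W....
........
........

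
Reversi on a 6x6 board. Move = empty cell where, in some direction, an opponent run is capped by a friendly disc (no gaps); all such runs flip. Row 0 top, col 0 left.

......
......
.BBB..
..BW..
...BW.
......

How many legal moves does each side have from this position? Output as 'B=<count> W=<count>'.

Answer: B=3 W=5

Derivation:
-- B to move --
(2,4): no bracket -> illegal
(3,4): flips 1 -> legal
(3,5): no bracket -> illegal
(4,2): no bracket -> illegal
(4,5): flips 1 -> legal
(5,3): no bracket -> illegal
(5,4): no bracket -> illegal
(5,5): flips 2 -> legal
B mobility = 3
-- W to move --
(1,0): no bracket -> illegal
(1,1): flips 1 -> legal
(1,2): no bracket -> illegal
(1,3): flips 1 -> legal
(1,4): no bracket -> illegal
(2,0): no bracket -> illegal
(2,4): no bracket -> illegal
(3,0): no bracket -> illegal
(3,1): flips 1 -> legal
(3,4): no bracket -> illegal
(4,1): no bracket -> illegal
(4,2): flips 1 -> legal
(5,2): no bracket -> illegal
(5,3): flips 1 -> legal
(5,4): no bracket -> illegal
W mobility = 5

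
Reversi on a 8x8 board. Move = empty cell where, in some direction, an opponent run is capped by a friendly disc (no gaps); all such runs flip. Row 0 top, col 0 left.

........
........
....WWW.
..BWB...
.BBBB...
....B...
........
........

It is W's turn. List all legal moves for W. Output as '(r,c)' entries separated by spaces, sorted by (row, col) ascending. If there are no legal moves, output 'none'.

(2,1): no bracket -> illegal
(2,2): no bracket -> illegal
(2,3): no bracket -> illegal
(3,0): no bracket -> illegal
(3,1): flips 1 -> legal
(3,5): flips 1 -> legal
(4,0): no bracket -> illegal
(4,5): no bracket -> illegal
(5,0): no bracket -> illegal
(5,1): flips 1 -> legal
(5,2): flips 2 -> legal
(5,3): flips 1 -> legal
(5,5): flips 1 -> legal
(6,3): no bracket -> illegal
(6,4): flips 3 -> legal
(6,5): no bracket -> illegal

Answer: (3,1) (3,5) (5,1) (5,2) (5,3) (5,5) (6,4)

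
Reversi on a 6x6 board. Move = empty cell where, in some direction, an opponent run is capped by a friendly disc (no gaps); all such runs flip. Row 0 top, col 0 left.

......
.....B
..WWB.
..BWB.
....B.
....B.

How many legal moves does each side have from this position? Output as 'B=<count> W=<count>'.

-- B to move --
(1,1): flips 2 -> legal
(1,2): flips 2 -> legal
(1,3): no bracket -> illegal
(1,4): flips 1 -> legal
(2,1): flips 2 -> legal
(3,1): no bracket -> illegal
(4,2): flips 1 -> legal
(4,3): no bracket -> illegal
B mobility = 5
-- W to move --
(0,4): no bracket -> illegal
(0,5): no bracket -> illegal
(1,3): no bracket -> illegal
(1,4): no bracket -> illegal
(2,1): no bracket -> illegal
(2,5): flips 1 -> legal
(3,1): flips 1 -> legal
(3,5): flips 1 -> legal
(4,1): flips 1 -> legal
(4,2): flips 1 -> legal
(4,3): no bracket -> illegal
(4,5): flips 1 -> legal
(5,3): no bracket -> illegal
(5,5): flips 1 -> legal
W mobility = 7

Answer: B=5 W=7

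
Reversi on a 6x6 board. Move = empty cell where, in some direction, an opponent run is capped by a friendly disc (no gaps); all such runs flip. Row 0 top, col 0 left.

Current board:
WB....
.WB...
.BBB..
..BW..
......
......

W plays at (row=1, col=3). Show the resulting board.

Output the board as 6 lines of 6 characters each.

Answer: WB....
.WWW..
.BBW..
..BW..
......
......

Derivation:
Place W at (1,3); scan 8 dirs for brackets.
Dir NW: first cell '.' (not opp) -> no flip
Dir N: first cell '.' (not opp) -> no flip
Dir NE: first cell '.' (not opp) -> no flip
Dir W: opp run (1,2) capped by W -> flip
Dir E: first cell '.' (not opp) -> no flip
Dir SW: opp run (2,2), next='.' -> no flip
Dir S: opp run (2,3) capped by W -> flip
Dir SE: first cell '.' (not opp) -> no flip
All flips: (1,2) (2,3)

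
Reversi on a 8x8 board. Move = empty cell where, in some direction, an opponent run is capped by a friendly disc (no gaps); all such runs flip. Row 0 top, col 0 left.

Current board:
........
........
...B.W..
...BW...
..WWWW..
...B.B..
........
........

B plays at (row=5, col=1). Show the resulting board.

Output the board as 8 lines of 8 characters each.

Place B at (5,1); scan 8 dirs for brackets.
Dir NW: first cell '.' (not opp) -> no flip
Dir N: first cell '.' (not opp) -> no flip
Dir NE: opp run (4,2) capped by B -> flip
Dir W: first cell '.' (not opp) -> no flip
Dir E: first cell '.' (not opp) -> no flip
Dir SW: first cell '.' (not opp) -> no flip
Dir S: first cell '.' (not opp) -> no flip
Dir SE: first cell '.' (not opp) -> no flip
All flips: (4,2)

Answer: ........
........
...B.W..
...BW...
..BWWW..
.B.B.B..
........
........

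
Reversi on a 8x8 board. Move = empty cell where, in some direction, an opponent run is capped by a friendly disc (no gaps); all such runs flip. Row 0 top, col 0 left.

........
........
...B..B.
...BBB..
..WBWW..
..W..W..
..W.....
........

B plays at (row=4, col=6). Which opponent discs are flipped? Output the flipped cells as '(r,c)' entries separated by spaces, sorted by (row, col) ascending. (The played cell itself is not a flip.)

Answer: (4,4) (4,5)

Derivation:
Dir NW: first cell 'B' (not opp) -> no flip
Dir N: first cell '.' (not opp) -> no flip
Dir NE: first cell '.' (not opp) -> no flip
Dir W: opp run (4,5) (4,4) capped by B -> flip
Dir E: first cell '.' (not opp) -> no flip
Dir SW: opp run (5,5), next='.' -> no flip
Dir S: first cell '.' (not opp) -> no flip
Dir SE: first cell '.' (not opp) -> no flip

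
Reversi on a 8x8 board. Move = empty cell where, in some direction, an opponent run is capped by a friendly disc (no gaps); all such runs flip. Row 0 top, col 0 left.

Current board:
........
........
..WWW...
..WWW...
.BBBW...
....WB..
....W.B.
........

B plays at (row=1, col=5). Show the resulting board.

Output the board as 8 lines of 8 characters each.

Place B at (1,5); scan 8 dirs for brackets.
Dir NW: first cell '.' (not opp) -> no flip
Dir N: first cell '.' (not opp) -> no flip
Dir NE: first cell '.' (not opp) -> no flip
Dir W: first cell '.' (not opp) -> no flip
Dir E: first cell '.' (not opp) -> no flip
Dir SW: opp run (2,4) (3,3) capped by B -> flip
Dir S: first cell '.' (not opp) -> no flip
Dir SE: first cell '.' (not opp) -> no flip
All flips: (2,4) (3,3)

Answer: ........
.....B..
..WWB...
..WBW...
.BBBW...
....WB..
....W.B.
........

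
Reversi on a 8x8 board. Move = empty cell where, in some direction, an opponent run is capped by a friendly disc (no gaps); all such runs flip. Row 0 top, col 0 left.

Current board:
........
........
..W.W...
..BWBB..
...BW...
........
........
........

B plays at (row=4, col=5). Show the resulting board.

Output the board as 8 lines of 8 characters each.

Place B at (4,5); scan 8 dirs for brackets.
Dir NW: first cell 'B' (not opp) -> no flip
Dir N: first cell 'B' (not opp) -> no flip
Dir NE: first cell '.' (not opp) -> no flip
Dir W: opp run (4,4) capped by B -> flip
Dir E: first cell '.' (not opp) -> no flip
Dir SW: first cell '.' (not opp) -> no flip
Dir S: first cell '.' (not opp) -> no flip
Dir SE: first cell '.' (not opp) -> no flip
All flips: (4,4)

Answer: ........
........
..W.W...
..BWBB..
...BBB..
........
........
........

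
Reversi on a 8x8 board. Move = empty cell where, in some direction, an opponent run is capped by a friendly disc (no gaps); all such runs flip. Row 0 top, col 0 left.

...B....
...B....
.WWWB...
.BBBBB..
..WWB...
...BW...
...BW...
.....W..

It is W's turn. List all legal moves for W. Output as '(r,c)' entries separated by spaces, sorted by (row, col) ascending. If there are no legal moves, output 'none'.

Answer: (0,4) (1,4) (1,5) (2,0) (2,5) (4,0) (4,1) (4,5) (5,2) (5,5) (6,2) (7,2) (7,3)

Derivation:
(0,2): no bracket -> illegal
(0,4): flips 1 -> legal
(1,2): no bracket -> illegal
(1,4): flips 3 -> legal
(1,5): flips 2 -> legal
(2,0): flips 1 -> legal
(2,5): flips 2 -> legal
(2,6): no bracket -> illegal
(3,0): no bracket -> illegal
(3,6): no bracket -> illegal
(4,0): flips 1 -> legal
(4,1): flips 2 -> legal
(4,5): flips 2 -> legal
(4,6): no bracket -> illegal
(5,2): flips 1 -> legal
(5,5): flips 2 -> legal
(6,2): flips 1 -> legal
(7,2): flips 1 -> legal
(7,3): flips 2 -> legal
(7,4): no bracket -> illegal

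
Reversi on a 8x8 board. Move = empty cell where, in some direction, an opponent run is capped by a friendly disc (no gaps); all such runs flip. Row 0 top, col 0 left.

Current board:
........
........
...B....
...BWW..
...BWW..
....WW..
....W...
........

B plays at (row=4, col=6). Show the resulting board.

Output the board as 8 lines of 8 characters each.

Place B at (4,6); scan 8 dirs for brackets.
Dir NW: opp run (3,5), next='.' -> no flip
Dir N: first cell '.' (not opp) -> no flip
Dir NE: first cell '.' (not opp) -> no flip
Dir W: opp run (4,5) (4,4) capped by B -> flip
Dir E: first cell '.' (not opp) -> no flip
Dir SW: opp run (5,5) (6,4), next='.' -> no flip
Dir S: first cell '.' (not opp) -> no flip
Dir SE: first cell '.' (not opp) -> no flip
All flips: (4,4) (4,5)

Answer: ........
........
...B....
...BWW..
...BBBB.
....WW..
....W...
........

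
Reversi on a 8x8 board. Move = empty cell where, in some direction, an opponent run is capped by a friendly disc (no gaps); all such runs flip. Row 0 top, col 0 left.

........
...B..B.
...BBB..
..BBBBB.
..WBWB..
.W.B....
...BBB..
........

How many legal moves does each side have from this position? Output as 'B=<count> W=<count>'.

Answer: B=6 W=7

Derivation:
-- B to move --
(3,1): flips 1 -> legal
(4,0): no bracket -> illegal
(4,1): flips 1 -> legal
(5,0): no bracket -> illegal
(5,2): flips 1 -> legal
(5,4): flips 1 -> legal
(5,5): flips 1 -> legal
(6,0): flips 2 -> legal
(6,1): no bracket -> illegal
(6,2): no bracket -> illegal
B mobility = 6
-- W to move --
(0,2): no bracket -> illegal
(0,3): no bracket -> illegal
(0,4): no bracket -> illegal
(0,5): no bracket -> illegal
(0,6): no bracket -> illegal
(0,7): no bracket -> illegal
(1,2): no bracket -> illegal
(1,4): flips 2 -> legal
(1,5): flips 2 -> legal
(1,7): no bracket -> illegal
(2,1): no bracket -> illegal
(2,2): flips 2 -> legal
(2,6): flips 1 -> legal
(2,7): no bracket -> illegal
(3,1): no bracket -> illegal
(3,7): no bracket -> illegal
(4,1): no bracket -> illegal
(4,6): flips 1 -> legal
(4,7): no bracket -> illegal
(5,2): no bracket -> illegal
(5,4): no bracket -> illegal
(5,5): no bracket -> illegal
(5,6): no bracket -> illegal
(6,2): flips 1 -> legal
(6,6): no bracket -> illegal
(7,2): no bracket -> illegal
(7,3): no bracket -> illegal
(7,4): no bracket -> illegal
(7,5): flips 2 -> legal
(7,6): no bracket -> illegal
W mobility = 7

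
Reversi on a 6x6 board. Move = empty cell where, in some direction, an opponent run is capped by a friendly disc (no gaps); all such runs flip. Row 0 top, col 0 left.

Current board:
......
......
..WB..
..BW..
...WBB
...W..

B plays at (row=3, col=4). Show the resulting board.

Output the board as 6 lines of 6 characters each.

Place B at (3,4); scan 8 dirs for brackets.
Dir NW: first cell 'B' (not opp) -> no flip
Dir N: first cell '.' (not opp) -> no flip
Dir NE: first cell '.' (not opp) -> no flip
Dir W: opp run (3,3) capped by B -> flip
Dir E: first cell '.' (not opp) -> no flip
Dir SW: opp run (4,3), next='.' -> no flip
Dir S: first cell 'B' (not opp) -> no flip
Dir SE: first cell 'B' (not opp) -> no flip
All flips: (3,3)

Answer: ......
......
..WB..
..BBB.
...WBB
...W..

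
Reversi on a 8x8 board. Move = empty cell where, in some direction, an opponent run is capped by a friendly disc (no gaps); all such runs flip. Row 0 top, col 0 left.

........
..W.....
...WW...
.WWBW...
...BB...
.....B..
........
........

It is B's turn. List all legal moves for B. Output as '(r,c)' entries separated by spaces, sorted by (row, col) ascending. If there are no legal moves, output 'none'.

(0,1): no bracket -> illegal
(0,2): no bracket -> illegal
(0,3): no bracket -> illegal
(1,1): no bracket -> illegal
(1,3): flips 1 -> legal
(1,4): flips 2 -> legal
(1,5): flips 1 -> legal
(2,0): no bracket -> illegal
(2,1): flips 1 -> legal
(2,2): no bracket -> illegal
(2,5): flips 1 -> legal
(3,0): flips 2 -> legal
(3,5): flips 1 -> legal
(4,0): no bracket -> illegal
(4,1): no bracket -> illegal
(4,2): no bracket -> illegal
(4,5): no bracket -> illegal

Answer: (1,3) (1,4) (1,5) (2,1) (2,5) (3,0) (3,5)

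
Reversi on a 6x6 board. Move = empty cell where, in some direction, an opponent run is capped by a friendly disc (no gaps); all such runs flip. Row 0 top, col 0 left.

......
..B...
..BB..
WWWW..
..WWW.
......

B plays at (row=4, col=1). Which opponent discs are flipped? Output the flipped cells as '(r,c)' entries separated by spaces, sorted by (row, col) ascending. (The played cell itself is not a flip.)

Answer: (3,2)

Derivation:
Dir NW: opp run (3,0), next=edge -> no flip
Dir N: opp run (3,1), next='.' -> no flip
Dir NE: opp run (3,2) capped by B -> flip
Dir W: first cell '.' (not opp) -> no flip
Dir E: opp run (4,2) (4,3) (4,4), next='.' -> no flip
Dir SW: first cell '.' (not opp) -> no flip
Dir S: first cell '.' (not opp) -> no flip
Dir SE: first cell '.' (not opp) -> no flip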